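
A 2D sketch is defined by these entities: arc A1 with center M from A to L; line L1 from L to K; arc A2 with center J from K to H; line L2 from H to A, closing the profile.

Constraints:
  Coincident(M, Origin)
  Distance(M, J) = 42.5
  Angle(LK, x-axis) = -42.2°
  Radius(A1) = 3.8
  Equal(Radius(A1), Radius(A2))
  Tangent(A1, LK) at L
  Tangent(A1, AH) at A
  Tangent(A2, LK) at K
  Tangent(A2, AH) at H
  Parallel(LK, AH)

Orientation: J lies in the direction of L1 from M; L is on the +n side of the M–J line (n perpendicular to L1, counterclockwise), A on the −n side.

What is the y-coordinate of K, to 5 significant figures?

-25.733

The slot axis is L1's direction at -42.2°, so u = (cos -42.2°, sin -42.2°) = (0.74080, -0.67172) and n = (−sin -42.2°, cos -42.2°) = (0.67172, 0.74080). M is at the origin and J lies 42.5 along u from M, so J = 42.5·u = (31.484, -28.548). Tangency of A1 to both parallel lines with radius 3.8 puts L and A at M ± 3.8·n: L = (2.5525, 2.8151), A = (-2.5525, -2.8151). Equal radii place K and H the same way about J: K = J + 3.8·n = (34.037, -25.733), H = J − 3.8·n = (28.932, -31.363). So K.y = -25.733.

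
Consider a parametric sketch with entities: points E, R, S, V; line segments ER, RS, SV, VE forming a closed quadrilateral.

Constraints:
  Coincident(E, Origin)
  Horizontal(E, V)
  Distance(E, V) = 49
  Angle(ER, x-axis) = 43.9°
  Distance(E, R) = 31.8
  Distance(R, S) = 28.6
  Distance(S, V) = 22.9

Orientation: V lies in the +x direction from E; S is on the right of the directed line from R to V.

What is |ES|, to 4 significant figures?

27.69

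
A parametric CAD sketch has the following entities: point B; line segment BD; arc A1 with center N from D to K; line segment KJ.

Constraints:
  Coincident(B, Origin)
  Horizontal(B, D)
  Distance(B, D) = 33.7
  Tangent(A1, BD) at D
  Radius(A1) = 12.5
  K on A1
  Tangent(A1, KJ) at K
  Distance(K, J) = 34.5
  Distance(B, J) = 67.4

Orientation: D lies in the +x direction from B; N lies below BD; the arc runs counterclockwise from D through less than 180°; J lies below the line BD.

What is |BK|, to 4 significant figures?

32.93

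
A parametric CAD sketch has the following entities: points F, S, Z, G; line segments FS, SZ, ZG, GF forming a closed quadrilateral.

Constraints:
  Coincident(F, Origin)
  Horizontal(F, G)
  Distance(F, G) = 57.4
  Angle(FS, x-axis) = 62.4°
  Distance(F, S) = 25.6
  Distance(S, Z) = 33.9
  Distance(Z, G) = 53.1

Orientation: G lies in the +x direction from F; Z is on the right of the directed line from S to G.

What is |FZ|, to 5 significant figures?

11.868

F is at the origin; F and G share the same y with |FG| = 57.4 and G in +x, so G = (57.4, 0). FS runs at 62.4° with |FS| = 25.6, so S = (11.860, 22.687). Z is determined by |SZ| = 33.9 and |ZG| = 53.1 together: it lies at the intersection of circle(S, 33.9) and circle(G, 53.1). With |SG| = 50.878, the foot of the radical line on SG is 9.0231 from S and the perpendicular offset is √(33.9² − 9.0231²) = 32.677. Taking the right-of-SG solution: Z = (5.3658, -10.585).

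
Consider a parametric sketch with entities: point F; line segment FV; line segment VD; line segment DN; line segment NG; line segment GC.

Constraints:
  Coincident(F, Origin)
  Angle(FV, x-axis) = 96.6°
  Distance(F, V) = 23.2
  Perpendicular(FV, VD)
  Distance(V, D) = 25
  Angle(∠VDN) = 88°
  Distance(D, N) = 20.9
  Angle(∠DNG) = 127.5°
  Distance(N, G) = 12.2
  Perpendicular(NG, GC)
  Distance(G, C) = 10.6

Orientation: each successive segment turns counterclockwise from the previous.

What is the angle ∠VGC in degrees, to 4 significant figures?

8.360°

F is at the origin; FV runs at 96.6° with length 23.2, so V = (-2.667, 23.05). FV is perpendicular to VD, so VD runs at -173.4°; with |VD| = 25.0, D = (-27.50, 20.17). ∠VDN = 88.0° gives DN at -81.40° from the x-axis; with |DN| = 20.9, N = (-24.38, -0.4922). ∠DNG = 127.5° gives NG at -28.90° from the x-axis; with |NG| = 12.2, G = (-13.69, -6.388). NG ⟂ GC, so GC runs at 61.10°; with |GC| = 10.6, C = (-8.572, 2.892). Then cos ∠VGC = GV·GC / (|GV||GC|), giving 8.360°.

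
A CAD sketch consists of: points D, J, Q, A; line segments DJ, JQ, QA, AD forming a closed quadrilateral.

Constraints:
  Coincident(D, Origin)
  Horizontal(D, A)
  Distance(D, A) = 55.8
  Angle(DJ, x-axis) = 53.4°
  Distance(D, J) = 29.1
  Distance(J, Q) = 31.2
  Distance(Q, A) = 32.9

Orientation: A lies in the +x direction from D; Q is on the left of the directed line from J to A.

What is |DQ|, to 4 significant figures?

57.07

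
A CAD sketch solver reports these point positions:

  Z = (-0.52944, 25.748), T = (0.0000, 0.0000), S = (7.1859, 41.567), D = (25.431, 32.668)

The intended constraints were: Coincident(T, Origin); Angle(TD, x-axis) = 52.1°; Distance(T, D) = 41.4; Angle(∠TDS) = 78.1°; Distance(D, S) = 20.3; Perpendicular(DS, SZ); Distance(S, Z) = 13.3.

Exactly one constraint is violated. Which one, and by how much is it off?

Distance(S, Z) = 13.3 — off by 4.30.

T = (0.00, 0.00) ✓; TD at 52.10° ✓; |TD| = 41.40 ✓; ∠TDS = 78.10° ✓; |DS| = 20.30 ✓; ∠(DS, SZ) = 90.00° ✓; |SZ| = 17.60 ✗.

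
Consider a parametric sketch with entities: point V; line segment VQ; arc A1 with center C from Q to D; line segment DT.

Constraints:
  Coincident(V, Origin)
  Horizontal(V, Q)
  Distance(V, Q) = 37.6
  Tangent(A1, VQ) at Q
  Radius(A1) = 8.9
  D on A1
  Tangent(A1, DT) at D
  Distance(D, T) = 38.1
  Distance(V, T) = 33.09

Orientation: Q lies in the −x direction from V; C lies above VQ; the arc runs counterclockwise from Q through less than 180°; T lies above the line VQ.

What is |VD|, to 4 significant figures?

30.93

Checks: |VQ| = 37.60 ✓; ∠(CQ, QV) = 90.00° ✓; |CD| = 8.900 ✓; ∠(CD, DT) = 90.00° ✓; |DT| = 38.10 ✓; |VT| = 33.09 ✓.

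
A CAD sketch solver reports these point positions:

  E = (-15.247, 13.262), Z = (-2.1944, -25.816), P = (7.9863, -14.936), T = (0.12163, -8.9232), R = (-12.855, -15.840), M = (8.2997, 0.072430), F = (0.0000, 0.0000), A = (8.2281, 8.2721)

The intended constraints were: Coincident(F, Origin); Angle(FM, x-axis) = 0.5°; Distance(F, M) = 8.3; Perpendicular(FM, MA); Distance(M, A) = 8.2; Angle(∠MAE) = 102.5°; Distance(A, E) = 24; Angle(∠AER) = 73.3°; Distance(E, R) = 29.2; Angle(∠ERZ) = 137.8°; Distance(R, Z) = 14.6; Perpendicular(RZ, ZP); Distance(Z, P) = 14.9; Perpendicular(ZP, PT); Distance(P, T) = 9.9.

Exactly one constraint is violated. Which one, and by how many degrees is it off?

Perpendicular(ZP, PT) — off by 5.70°.

F = (0.00, 0.00) ✓; FM at 0.5000° ✓; |FM| = 8.300 ✓; ∠(FM, MA) = 90.00° ✓; |MA| = 8.200 ✓; ∠MAE = 102.5° ✓; |AE| = 24.00 ✓; ∠AER = 73.30° ✓; |ER| = 29.20 ✓; ∠ERZ = 137.8° ✓; |RZ| = 14.60 ✓; ∠(RZ, ZP) = 90.00° ✓; |ZP| = 14.90 ✓; ∠(ZP, PT) = 95.70° ✗; |PT| = 9.900 ✓.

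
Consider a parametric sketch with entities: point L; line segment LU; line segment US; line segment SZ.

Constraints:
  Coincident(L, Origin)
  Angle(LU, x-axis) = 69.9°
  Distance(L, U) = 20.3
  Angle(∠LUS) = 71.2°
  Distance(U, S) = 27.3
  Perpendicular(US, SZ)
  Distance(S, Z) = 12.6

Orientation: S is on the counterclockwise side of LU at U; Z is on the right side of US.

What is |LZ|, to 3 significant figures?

38.0

L is at the origin; LU runs at 69.9° with length 20.3, so U = 20.3·(cos 69.9°, sin 69.9°) = (6.98, 19.1). ∠LUS = 71.2°, so US runs at 69.9° + (180° − 71.2°) = 179° from the x-axis; with |US| = 27.3, S = U + 27.3·(cos 179°, sin 179°) = (-20.3, 19.7). The perpendicularity gives SZ at right angles to US; with |SZ| = 12.6 on the right of US, Z = S + 12.6·(0.0227, 1.00) = (-20.0, 32.3). Then |LZ| = |Z − L| = 38.0.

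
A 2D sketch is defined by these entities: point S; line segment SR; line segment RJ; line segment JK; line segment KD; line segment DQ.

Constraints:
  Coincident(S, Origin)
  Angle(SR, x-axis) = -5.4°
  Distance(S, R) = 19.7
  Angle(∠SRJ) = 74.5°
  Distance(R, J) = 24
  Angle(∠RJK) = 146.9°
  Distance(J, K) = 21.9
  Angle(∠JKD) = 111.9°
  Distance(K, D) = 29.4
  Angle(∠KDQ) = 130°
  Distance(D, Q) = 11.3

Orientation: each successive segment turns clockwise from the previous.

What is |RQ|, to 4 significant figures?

53.41

∠JKD = 111.9° gives KD at 147.9° from the x-axis; with |KD| = 29.4, D = (-31.57, -21.52). ∠KDQ = 130.0° gives DQ at 97.90° from the x-axis; with |DQ| = 11.3, Q = (-33.13, -10.33). Then |RQ| = |Q − R| = 53.41.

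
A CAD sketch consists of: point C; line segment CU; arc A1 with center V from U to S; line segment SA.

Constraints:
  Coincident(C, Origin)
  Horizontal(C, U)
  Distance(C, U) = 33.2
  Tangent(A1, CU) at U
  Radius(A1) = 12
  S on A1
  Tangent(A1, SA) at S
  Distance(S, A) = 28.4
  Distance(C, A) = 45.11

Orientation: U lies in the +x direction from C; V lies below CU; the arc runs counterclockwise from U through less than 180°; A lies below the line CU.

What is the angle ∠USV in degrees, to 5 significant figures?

45.616°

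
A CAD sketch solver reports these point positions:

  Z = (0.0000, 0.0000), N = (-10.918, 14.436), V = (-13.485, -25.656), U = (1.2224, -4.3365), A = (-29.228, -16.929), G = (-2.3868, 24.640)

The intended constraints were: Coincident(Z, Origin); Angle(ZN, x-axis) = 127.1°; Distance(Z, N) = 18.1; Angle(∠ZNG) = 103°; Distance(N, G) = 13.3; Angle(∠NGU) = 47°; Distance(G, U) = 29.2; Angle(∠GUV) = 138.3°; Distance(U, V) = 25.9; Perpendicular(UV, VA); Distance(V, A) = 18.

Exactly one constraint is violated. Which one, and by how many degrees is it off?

Perpendicular(UV, VA) — off by 5.60°.

Z = (0.00, 0.00) ✓; ZN at 127.1° ✓; |ZN| = 18.10 ✓; ∠ZNG = 103.0° ✓; |NG| = 13.30 ✓; ∠NGU = 47.00° ✓; |GU| = 29.20 ✓; ∠GUV = 138.3° ✓; |UV| = 25.90 ✓; ∠(UV, VA) = 84.40° ✗; |VA| = 18.00 ✓.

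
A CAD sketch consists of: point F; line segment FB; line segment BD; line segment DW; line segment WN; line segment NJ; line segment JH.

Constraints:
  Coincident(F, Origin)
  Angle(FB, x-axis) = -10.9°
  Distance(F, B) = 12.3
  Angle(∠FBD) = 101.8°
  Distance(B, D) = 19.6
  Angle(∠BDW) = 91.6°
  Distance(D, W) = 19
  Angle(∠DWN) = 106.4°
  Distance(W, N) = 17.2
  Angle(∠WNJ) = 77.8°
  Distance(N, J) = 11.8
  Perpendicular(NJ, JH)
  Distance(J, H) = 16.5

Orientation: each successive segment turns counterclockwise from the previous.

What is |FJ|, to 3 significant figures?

5.12

F is at the origin; FB runs at -10.9° with length 12.3, so B = (12.1, -2.33). ∠FBD = 101.8° gives BD at 67.3° from the x-axis; with |BD| = 19.6, D = (19.6, 15.8). ∠BDW = 91.6° gives DW at 156° from the x-axis; with |DW| = 19.0, W = (2.33, 23.6). ∠DWN = 106.4° gives WN at -131° from the x-axis; with |WN| = 17.2, N = (-8.89, 10.5). ∠WNJ = 77.8° gives NJ at -28.5° from the x-axis; with |NJ| = 11.8, J = (1.48, 4.90). Then |FJ| = |J − F| = 5.12.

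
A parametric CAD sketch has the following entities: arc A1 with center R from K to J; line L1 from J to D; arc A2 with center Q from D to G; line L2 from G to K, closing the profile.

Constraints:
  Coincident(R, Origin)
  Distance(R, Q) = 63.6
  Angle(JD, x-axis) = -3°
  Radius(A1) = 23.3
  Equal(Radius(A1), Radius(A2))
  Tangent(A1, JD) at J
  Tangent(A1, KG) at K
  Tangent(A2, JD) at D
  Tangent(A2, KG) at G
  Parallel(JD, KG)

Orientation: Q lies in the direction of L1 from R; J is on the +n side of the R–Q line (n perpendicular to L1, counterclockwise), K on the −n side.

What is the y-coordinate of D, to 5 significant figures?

19.940

The slot axis is L1's direction at -3.0°, so u = (cos -3.0°, sin -3.0°) = (0.99863, -0.052336) and n = (−sin -3.0°, cos -3.0°) = (0.052336, 0.99863). R is at the origin and Q lies 63.6 along u from R, so Q = 63.6·u = (63.513, -3.3286). Tangency of A1 to both parallel lines with radius 23.3 puts J and K at R ± 23.3·n: J = (1.2194, 23.268), K = (-1.2194, -23.268). Equal radii place D and G the same way about Q: D = Q + 23.3·n = (64.732, 19.940), G = Q − 23.3·n = (62.293, -26.597). So D.y = 19.940.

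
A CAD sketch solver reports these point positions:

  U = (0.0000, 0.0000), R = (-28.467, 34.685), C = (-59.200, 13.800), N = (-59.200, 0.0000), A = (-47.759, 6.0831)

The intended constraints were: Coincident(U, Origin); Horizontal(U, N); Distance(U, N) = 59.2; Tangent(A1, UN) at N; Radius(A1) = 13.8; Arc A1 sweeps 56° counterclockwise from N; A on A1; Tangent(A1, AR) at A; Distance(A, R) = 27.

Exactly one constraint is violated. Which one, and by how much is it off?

Distance(A, R) = 27 — off by 7.50.

U = (0.00, 0.00) ✓; U.y = 0.00, N.y = 0.00 ✓; |UN| = 59.20 ✓; ∠(CN, NU) = 90.00° ✓; |CN| = 13.80 ✓; bearing(C→A) − bearing(C→N) = 56.00° ✓; |CA| = 13.80 ✓; ∠(CA, AR) = 90.00° ✓; |AR| = 34.50 ✗.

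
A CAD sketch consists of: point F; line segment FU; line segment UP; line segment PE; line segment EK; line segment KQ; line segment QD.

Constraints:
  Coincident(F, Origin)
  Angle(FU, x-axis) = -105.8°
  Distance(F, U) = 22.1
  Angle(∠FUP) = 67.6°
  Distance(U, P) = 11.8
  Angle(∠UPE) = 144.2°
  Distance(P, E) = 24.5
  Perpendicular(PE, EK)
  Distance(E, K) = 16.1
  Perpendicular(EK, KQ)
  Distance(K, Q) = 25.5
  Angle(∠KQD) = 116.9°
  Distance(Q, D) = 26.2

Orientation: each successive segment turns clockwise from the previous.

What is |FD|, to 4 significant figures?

33.96

EK ⟂ KQ, so KQ runs at -74.00°; with |KQ| = 25.5, Q = (0.4614, -10.49). ∠KQD = 116.9° gives QD at -137.1° from the x-axis; with |QD| = 26.2, D = (-18.73, -28.33). Then |FD| = |D − F| = 33.96.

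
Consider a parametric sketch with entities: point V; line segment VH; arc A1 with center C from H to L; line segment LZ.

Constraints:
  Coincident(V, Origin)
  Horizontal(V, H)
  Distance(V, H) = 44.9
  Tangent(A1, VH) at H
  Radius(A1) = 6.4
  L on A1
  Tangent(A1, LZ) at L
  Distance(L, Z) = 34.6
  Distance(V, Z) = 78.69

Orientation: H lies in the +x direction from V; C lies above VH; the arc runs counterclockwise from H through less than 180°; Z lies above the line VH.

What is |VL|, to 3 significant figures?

49.3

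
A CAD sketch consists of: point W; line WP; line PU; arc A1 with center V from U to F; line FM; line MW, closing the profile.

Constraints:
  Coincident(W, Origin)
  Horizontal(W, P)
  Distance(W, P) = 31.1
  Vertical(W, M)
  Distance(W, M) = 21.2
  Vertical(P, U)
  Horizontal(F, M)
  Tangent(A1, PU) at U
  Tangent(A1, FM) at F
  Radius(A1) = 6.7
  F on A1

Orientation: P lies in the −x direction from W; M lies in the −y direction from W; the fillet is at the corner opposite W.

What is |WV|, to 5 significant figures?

28.383

W is at the origin; W and P share the same y with |WP| = 31.1 and P on the −x side, so P = (-31.100, 0.0000). WM is vertical with |WM| = 21.2 and M on the −y side, so M = (0.0000, -21.200). The virtual corner opposite W is at (-31.100, -21.200). The tangent condition forces VU to be normal to PU and the tangent condition forces VF to be normal to FM, with radius 6.7, so the center V sits 6.7 in from both sides at V = (-24.400, -14.500). Then |WV| = |V − W| = 28.383.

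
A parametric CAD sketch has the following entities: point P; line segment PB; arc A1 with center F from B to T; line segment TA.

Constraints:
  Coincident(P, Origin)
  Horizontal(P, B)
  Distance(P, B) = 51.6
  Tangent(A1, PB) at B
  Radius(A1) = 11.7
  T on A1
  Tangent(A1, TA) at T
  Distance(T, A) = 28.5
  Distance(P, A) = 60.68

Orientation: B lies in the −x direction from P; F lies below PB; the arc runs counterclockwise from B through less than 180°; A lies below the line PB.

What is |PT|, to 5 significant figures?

63.811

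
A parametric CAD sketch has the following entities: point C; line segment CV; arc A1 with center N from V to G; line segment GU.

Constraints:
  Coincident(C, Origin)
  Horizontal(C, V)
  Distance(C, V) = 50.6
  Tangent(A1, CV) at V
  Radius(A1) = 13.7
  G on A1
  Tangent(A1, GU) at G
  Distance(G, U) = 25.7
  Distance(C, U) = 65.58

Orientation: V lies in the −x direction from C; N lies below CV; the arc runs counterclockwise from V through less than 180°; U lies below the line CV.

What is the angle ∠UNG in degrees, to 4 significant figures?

61.94°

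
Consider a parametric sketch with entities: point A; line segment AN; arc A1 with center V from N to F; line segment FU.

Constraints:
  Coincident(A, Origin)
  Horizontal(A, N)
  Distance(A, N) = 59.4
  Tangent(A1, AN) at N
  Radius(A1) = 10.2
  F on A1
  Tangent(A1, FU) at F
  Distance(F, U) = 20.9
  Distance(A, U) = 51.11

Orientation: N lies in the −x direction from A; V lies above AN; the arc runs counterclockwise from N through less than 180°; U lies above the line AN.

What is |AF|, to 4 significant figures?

50.18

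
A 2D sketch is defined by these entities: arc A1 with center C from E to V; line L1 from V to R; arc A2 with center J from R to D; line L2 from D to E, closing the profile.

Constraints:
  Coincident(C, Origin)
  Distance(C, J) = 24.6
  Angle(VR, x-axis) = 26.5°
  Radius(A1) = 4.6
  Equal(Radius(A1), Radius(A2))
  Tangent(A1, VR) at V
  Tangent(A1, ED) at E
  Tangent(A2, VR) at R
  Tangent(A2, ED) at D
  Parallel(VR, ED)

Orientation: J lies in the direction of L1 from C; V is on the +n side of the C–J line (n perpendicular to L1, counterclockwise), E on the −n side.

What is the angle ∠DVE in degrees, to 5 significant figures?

69.495°

The slot axis is L1's direction at 26.5°, so u = (cos 26.5°, sin 26.5°) = (0.89493, 0.44620) and n = (−sin 26.5°, cos 26.5°) = (-0.44620, 0.89493). C is at the origin and J lies 24.6 along u from C, so J = 24.6·u = (22.015, 10.976). Tangency of A1 to both parallel lines with radius 4.6 puts V and E at C ± 4.6·n: V = (-2.0525, 4.1167), E = (2.0525, -4.1167). Equal radii place R and D the same way about J: R = J + 4.6·n = (19.963, 15.093), D = J − 4.6·n = (24.068, 6.8598). Then cos ∠DVE = VD·VE / (|VD||VE|), giving 69.495°.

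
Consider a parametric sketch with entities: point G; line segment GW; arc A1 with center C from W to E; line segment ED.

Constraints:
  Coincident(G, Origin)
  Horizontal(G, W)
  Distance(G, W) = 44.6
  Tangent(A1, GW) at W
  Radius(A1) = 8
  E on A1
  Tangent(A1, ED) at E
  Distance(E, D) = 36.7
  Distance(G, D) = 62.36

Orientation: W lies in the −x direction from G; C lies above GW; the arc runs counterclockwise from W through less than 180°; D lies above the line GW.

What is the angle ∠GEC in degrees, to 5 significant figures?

156.50°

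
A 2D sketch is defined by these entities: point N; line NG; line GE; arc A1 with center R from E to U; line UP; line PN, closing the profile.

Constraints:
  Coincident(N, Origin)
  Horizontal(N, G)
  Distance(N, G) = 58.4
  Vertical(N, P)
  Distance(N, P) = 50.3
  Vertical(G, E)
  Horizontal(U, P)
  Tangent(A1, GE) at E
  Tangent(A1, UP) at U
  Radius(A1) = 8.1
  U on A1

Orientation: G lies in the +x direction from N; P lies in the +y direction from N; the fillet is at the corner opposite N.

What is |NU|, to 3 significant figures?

71.1

The virtual corner opposite N is at (58.4, 50.3). Tangency of A1 to GE means the radius RE is perpendicular to GE and the tangent condition forces RU to be normal to UP, with radius 8.1, so the center R sits 8.1 in from both sides at R = (50.3, 42.2). That places the tangent points at E = (58.4, 42.2) on GE and U = (50.3, 50.3) on UP. Then |NU| = |U − N| = 71.1.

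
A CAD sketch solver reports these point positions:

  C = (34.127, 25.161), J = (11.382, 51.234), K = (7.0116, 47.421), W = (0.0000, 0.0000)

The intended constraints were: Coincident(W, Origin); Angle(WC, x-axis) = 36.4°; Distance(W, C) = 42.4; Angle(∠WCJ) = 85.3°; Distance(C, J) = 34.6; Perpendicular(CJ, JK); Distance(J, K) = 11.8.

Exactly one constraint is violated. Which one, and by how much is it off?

Distance(J, K) = 11.8 — off by 6.00.

W = (0.00, 0.00) ✓; WC at 36.40° ✓; |WC| = 42.40 ✓; ∠WCJ = 85.30° ✓; |CJ| = 34.60 ✓; ∠(CJ, JK) = 90.00° ✓; |JK| = 5.800 ✗.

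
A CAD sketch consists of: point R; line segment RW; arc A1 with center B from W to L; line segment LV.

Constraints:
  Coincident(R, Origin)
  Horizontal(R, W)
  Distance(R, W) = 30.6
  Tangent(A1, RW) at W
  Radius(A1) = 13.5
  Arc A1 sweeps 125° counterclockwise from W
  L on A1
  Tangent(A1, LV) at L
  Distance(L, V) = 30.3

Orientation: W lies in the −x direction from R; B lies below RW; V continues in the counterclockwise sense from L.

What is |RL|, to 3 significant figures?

46.8

R is at the origin; RW is horizontal with |RW| = 30.6 and W on the −x side, so W = (-30.6, 0.00). The tangent condition forces BW to be normal to RW, so B = W + (0, -13.5) = (-30.6, -13.5). On A1, W sits at bearing 90° from B; a 125° counterclockwise sweep puts L at bearing 215°, so L = B + 13.5·(cos 215°, sin 215°) = (-41.7, -21.2). Then |RL| = |L − R| = 46.8.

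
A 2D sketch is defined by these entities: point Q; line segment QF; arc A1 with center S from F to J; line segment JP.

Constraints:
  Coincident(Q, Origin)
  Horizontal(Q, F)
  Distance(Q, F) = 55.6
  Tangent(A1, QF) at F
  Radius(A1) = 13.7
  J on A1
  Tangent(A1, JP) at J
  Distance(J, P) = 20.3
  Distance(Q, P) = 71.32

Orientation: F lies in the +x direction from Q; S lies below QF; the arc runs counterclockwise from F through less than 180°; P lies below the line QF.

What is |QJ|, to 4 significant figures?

51.68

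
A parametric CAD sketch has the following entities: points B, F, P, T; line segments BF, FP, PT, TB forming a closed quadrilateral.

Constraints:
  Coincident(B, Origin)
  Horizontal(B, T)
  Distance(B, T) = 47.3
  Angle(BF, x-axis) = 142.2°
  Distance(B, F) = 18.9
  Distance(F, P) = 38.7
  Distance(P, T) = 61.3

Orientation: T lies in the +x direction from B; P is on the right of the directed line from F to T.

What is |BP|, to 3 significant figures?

27.7

Checks: |FP| = 38.70 ✓; |PT| = 61.30 ✓.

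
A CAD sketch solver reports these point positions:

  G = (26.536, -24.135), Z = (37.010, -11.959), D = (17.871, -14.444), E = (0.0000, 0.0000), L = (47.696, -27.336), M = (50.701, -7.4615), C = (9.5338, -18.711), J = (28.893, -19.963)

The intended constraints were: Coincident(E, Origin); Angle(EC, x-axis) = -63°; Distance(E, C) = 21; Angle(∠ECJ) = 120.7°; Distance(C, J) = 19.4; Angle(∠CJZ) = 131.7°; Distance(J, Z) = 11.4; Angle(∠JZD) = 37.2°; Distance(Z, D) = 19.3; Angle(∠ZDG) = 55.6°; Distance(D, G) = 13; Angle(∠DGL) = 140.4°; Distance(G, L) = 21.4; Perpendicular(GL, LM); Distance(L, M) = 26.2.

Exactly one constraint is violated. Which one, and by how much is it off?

Distance(L, M) = 26.2 — off by 6.10.

E = (0.00, 0.00) ✓; EC at -63.00° ✓; |EC| = 21.00 ✓; ∠ECJ = 120.7° ✓; |CJ| = 19.40 ✓; ∠CJZ = 131.7° ✓; |JZ| = 11.40 ✓; ∠JZD = 37.20° ✓; |ZD| = 19.30 ✓; ∠ZDG = 55.60° ✓; |DG| = 13.00 ✓; ∠DGL = 140.4° ✓; |GL| = 21.40 ✓; ∠(GL, LM) = 90.00° ✓; |LM| = 20.10 ✗.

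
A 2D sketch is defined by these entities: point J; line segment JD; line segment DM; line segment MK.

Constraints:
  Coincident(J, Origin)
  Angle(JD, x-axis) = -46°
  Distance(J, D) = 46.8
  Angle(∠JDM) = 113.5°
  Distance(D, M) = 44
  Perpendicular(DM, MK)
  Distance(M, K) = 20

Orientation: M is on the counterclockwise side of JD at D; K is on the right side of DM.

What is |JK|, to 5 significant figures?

88.799

J is at the origin; JD runs at -46.0° with length 46.8, so D = 46.8·(cos -46.0°, sin -46.0°) = (32.510, -33.665). ∠JDM = 113.5°, so DM runs at -46.0° + (180° − 113.5°) = 20.500° from the x-axis; with |DM| = 44.0, M = D + 44.0·(cos 20.500°, sin 20.500°) = (73.724, -18.256). DM ⟂ MK; with |MK| = 20.0 on the right of DM, K = M + 20.0·(0.35021, -0.93667) = (80.728, -36.989). Then |JK| = |K − J| = 88.799.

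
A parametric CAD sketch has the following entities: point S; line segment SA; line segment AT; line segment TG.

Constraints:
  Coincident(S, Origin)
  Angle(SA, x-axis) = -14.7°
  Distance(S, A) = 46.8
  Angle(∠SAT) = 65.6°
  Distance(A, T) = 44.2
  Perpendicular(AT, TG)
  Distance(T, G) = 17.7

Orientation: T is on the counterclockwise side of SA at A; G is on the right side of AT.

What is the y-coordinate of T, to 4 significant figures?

31.69

S is at the origin; SA runs at -14.7° with length 46.8, so A = 46.8·(cos -14.7°, sin -14.7°) = (45.27, -11.88). ∠SAT = 65.6°, so AT runs at -14.7° + (180° − 65.6°) = 99.70° from the x-axis; with |AT| = 44.2, T = A + 44.2·(cos 99.70°, sin 99.70°) = (37.82, 31.69). So T.y = 31.69.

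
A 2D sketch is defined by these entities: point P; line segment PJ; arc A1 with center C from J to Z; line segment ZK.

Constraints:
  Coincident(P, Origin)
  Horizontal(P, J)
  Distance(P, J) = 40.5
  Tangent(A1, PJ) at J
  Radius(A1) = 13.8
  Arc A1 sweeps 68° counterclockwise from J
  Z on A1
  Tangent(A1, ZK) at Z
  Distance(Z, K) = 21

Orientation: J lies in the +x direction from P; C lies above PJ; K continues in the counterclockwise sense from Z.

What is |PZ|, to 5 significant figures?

53.989

Since A1 is tangent to PJ there, CJ ⟂ PJ, so C = J + (0, 13.8) = (40.500, 13.800). On A1, J sits at bearing -90° from C; a 68° counterclockwise sweep puts Z at bearing -22°, so Z = C + 13.8·(cos -22°, sin -22°) = (53.295, 8.6304). Then |PZ| = |Z − P| = 53.989.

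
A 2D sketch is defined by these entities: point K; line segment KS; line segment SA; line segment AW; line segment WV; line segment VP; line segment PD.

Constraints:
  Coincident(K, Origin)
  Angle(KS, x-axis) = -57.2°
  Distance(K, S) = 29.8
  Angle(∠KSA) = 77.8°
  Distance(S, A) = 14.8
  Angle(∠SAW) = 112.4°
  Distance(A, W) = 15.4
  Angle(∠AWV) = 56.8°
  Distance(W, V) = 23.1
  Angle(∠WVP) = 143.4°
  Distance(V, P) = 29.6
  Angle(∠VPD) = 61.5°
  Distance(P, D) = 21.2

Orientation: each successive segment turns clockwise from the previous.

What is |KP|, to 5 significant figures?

49.855

K is at the origin; KS runs at -57.2° with length 29.8, so S = (16.143, -25.049). ∠KSA = 77.8° gives SA at -159.40° from the x-axis; with |SA| = 14.8, A = (2.2892, -30.256). ∠SAW = 112.4° gives AW at 133.00° from the x-axis; with |AW| = 15.4, W = (-8.2136, -18.993). ∠AWV = 56.8° gives WV at 9.8000° from the x-axis; with |WV| = 23.1, V = (14.549, -15.061). ∠WVP = 143.4° gives VP at -26.800° from the x-axis; with |VP| = 29.6, P = (40.970, -28.407). Then |KP| = |P − K| = 49.855.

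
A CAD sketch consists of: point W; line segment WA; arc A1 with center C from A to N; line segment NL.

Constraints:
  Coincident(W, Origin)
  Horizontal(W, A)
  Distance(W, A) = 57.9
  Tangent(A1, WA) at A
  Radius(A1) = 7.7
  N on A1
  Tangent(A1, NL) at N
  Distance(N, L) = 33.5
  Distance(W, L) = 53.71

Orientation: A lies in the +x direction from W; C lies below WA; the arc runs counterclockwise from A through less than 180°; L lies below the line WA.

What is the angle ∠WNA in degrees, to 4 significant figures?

139.2°

W is at the origin; W and A share the same y with |WA| = 57.9 and A on the +x side, so A = (57.90, 0.000). Tangency of A1 to WA means the radius CA is perpendicular to WA, so C = A + (0, -7.7) = (57.90, -7.700). Since CN ⟂ NL (tangency), |CL| = √(7.7² + 33.5²) = 34.37 regardless of where N sits on A1. So L lies on both circle(W, 53.71) and circle(C, 34.37); the below-WA intersection is L = (39.30, -36.61). N is the foot of the tangent from L: N = (50.66, -5.090).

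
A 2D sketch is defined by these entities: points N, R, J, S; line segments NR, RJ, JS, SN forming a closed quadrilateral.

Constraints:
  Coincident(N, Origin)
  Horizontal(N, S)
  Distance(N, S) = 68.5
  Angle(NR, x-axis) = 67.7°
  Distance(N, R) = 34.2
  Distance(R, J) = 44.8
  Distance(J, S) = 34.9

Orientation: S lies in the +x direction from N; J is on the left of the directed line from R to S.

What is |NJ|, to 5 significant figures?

66.615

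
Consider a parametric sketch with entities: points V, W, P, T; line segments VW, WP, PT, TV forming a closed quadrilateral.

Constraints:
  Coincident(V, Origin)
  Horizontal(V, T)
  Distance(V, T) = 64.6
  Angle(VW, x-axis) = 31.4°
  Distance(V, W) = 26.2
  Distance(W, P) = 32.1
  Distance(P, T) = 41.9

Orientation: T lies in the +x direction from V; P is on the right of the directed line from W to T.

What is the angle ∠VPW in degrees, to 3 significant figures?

47.9°

Checks: |WP| = 32.10 ✓; |PT| = 41.90 ✓.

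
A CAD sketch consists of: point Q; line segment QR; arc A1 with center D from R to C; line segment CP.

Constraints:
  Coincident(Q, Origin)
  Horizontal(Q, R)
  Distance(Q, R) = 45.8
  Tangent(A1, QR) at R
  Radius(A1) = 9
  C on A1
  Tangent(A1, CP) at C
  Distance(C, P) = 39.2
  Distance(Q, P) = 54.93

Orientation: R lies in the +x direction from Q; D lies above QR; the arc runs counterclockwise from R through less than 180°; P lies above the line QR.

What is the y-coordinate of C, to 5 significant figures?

14.293

Q is at the origin; QR is horizontal with |QR| = 45.8 and R on the +x side, so R = (45.800, 0.0000). The tangent condition forces DR to be normal to QR, so D = R + (0, 9) = (45.800, 9.0000). Since DC ⟂ CP (tangency), |DP| = √(9.0² + 39.2²) = 40.220 regardless of where C sits on A1. So P lies on both circle(Q, 54.93) and circle(D, 40.220); the above-QR intersection is P = (30.026, 45.997). C is the foot of the tangent from P: C = (53.079, 14.293).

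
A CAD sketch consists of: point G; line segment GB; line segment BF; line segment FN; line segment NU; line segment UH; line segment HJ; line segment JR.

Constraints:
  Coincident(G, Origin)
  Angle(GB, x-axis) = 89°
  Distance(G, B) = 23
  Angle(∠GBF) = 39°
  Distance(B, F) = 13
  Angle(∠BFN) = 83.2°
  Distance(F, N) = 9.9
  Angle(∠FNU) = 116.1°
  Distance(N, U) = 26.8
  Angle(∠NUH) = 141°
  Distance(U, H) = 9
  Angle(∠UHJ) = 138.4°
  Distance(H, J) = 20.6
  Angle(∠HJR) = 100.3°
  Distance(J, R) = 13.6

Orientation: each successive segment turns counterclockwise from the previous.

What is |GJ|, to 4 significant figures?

52.50

G is at the origin; GB runs at 89.0° with length 23.0, so B = (0.4014, 23.00). ∠GBF = 39.0° gives BF at -130.0° from the x-axis; with |BF| = 13.0, F = (-7.955, 13.04). ∠BFN = 83.2° gives FN at -33.20° from the x-axis; with |FN| = 9.9, N = (0.3291, 7.617). ∠FNU = 116.1° gives NU at 30.70° from the x-axis; with |NU| = 26.8, U = (23.37, 21.30). ∠NUH = 141.0° gives UH at 69.70° from the x-axis; with |UH| = 9.0, H = (26.50, 29.74). ∠UHJ = 138.4° gives HJ at 111.3° from the x-axis; with |HJ| = 20.6, J = (19.01, 48.93). Then |GJ| = |J − G| = 52.50.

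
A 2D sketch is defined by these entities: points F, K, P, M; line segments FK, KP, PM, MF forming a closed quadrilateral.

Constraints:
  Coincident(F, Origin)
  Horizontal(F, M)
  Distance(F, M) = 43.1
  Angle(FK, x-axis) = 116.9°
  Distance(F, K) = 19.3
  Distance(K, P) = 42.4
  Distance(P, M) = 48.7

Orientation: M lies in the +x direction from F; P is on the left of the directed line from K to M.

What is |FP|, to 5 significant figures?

50.490

Checks: |KP| = 42.40 ✓; |PM| = 48.70 ✓.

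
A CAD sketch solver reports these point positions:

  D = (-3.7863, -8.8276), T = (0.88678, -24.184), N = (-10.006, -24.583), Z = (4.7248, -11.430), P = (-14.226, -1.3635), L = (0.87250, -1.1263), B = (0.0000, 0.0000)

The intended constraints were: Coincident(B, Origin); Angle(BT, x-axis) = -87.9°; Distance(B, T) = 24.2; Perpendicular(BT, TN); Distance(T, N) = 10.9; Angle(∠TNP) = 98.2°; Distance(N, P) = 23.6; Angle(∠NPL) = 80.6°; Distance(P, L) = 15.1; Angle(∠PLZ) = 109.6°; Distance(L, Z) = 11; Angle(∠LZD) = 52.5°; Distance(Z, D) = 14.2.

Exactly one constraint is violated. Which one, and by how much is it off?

Distance(Z, D) = 14.2 — off by 5.30.

B = (0.00, 0.00) ✓; BT at -87.90° ✓; |BT| = 24.20 ✓; ∠(BT, TN) = 90.00° ✓; |TN| = 10.90 ✓; ∠TNP = 98.20° ✓; |NP| = 23.60 ✓; ∠NPL = 80.60° ✓; |PL| = 15.10 ✓; ∠PLZ = 109.6° ✓; |LZ| = 11.00 ✓; ∠LZD = 52.50° ✓; |ZD| = 8.900 ✗.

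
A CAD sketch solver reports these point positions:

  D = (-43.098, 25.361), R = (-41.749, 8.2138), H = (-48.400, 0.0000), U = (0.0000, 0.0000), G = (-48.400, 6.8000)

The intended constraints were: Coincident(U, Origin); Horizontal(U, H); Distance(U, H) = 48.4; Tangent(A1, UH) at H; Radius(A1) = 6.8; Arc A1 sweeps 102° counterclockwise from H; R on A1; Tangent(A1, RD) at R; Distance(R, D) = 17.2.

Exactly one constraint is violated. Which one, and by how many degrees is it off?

Tangent(A1, RD) at R — off by 7.50°.

U = (0.00, 0.00) ✓; U.y = 0.00, H.y = 0.00 ✓; |UH| = 48.40 ✓; ∠(GH, HU) = 90.00° ✓; |GH| = 6.800 ✓; bearing(G→R) − bearing(G→H) = 102.0° ✓; |GR| = 6.800 ✓; ∠(GR, RD) = 97.50° ✗; |RD| = 17.20 ✓.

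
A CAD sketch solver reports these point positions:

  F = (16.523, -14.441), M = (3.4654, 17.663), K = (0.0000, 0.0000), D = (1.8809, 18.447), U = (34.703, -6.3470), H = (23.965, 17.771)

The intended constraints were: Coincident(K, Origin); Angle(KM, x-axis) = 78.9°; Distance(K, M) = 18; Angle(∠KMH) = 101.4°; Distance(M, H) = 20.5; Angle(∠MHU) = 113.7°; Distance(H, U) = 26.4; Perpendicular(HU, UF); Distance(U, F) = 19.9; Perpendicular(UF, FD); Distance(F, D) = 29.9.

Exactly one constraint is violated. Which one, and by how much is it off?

Distance(F, D) = 29.9 — off by 6.10.

K = (0.00, 0.00) ✓; KM at 78.90° ✓; |KM| = 18.00 ✓; ∠KMH = 101.4° ✓; |MH| = 20.50 ✓; ∠MHU = 113.7° ✓; |HU| = 26.40 ✓; ∠(HU, UF) = 90.00° ✓; |UF| = 19.90 ✓; ∠(UF, FD) = 90.00° ✓; |FD| = 36.00 ✗.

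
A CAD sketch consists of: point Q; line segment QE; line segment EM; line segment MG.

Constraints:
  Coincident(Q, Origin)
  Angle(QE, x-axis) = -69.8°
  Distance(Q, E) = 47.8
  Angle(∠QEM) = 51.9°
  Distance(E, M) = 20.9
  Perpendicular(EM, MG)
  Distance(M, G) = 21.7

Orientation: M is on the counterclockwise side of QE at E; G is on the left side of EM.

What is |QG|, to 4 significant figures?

18.09

∠QEM = 51.9°, so EM runs at -69.8° + (180° − 51.9°) = 58.30° from the x-axis; with |EM| = 20.9, M = E + 20.9·(cos 58.30°, sin 58.30°) = (27.49, -27.08). The perpendicularity gives MG at right angles to EM; with |MG| = 21.7 on the left of EM, G = M + 21.7·(-0.8508, 0.5255) = (9.025, -15.68). Then |QG| = |G − Q| = 18.09.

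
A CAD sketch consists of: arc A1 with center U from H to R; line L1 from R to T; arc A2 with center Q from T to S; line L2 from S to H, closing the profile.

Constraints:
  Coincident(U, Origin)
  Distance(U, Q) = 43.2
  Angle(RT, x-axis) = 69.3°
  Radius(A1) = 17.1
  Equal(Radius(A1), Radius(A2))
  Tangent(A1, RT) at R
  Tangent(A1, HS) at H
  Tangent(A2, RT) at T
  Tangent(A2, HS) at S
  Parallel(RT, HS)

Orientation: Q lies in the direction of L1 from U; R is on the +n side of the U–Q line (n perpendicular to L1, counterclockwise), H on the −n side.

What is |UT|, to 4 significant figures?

46.46

The slot axis is L1's direction at 69.3°, so u = (cos 69.3°, sin 69.3°) = (0.3535, 0.9354) and n = (−sin 69.3°, cos 69.3°) = (-0.9354, 0.3535). U is at the origin and Q lies 43.2 along u from U, so Q = 43.2·u = (15.27, 40.41). Tangency of A1 to both parallel lines with radius 17.1 puts R and H at U ± 17.1·n: R = (-16.00, 6.044), H = (16.00, -6.044). Equal radii place T and S the same way about Q: T = Q + 17.1·n = (-0.7260, 46.46), S = Q − 17.1·n = (31.27, 34.37). Then |UT| = |T − U| = 46.46.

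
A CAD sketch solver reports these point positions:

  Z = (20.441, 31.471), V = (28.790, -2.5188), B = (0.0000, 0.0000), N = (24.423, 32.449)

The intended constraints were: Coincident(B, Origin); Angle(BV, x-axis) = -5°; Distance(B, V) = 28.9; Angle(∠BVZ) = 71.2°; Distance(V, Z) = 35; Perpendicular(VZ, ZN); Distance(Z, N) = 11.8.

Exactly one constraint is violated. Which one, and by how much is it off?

Distance(Z, N) = 11.8 — off by 7.70.

B = (0.00, 0.00) ✓; BV at -5.000° ✓; |BV| = 28.90 ✓; ∠BVZ = 71.20° ✓; |VZ| = 35.00 ✓; ∠(VZ, ZN) = 90.00° ✓; |ZN| = 4.100 ✗.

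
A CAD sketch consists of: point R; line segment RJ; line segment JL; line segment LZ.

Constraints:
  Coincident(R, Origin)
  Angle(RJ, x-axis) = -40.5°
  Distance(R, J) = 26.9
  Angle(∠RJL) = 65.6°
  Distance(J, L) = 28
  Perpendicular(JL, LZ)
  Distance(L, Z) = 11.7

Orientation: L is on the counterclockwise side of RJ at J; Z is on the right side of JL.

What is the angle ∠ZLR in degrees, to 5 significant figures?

145.42°

R is at the origin; RJ runs at -40.5° with length 26.9, so J = 26.9·(cos -40.5°, sin -40.5°) = (20.455, -17.470). ∠RJL = 65.6°, so JL runs at -40.5° + (180° − 65.6°) = 73.900° from the x-axis; with |JL| = 28.0, L = J + 28.0·(cos 73.900°, sin 73.900°) = (28.220, 9.4317). The perpendicularity gives LZ at right angles to JL; with |LZ| = 11.7 on the right of JL, Z = L + 11.7·(0.96078, -0.27731) = (39.461, 6.1871). Then cos ∠ZLR = LZ·LR / (|LZ||LR|), giving 145.42°.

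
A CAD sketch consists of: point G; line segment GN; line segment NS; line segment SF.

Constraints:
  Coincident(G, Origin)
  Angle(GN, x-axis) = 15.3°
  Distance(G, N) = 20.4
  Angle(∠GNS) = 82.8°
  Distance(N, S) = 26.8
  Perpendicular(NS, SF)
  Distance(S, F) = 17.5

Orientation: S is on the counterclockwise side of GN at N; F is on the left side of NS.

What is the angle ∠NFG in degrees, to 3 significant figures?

39.6°

∠GNS = 82.8°, so NS runs at 15.3° + (180° − 82.8°) = 112° from the x-axis; with |NS| = 26.8, S = N + 26.8·(cos 112°, sin 112°) = (9.42, 30.1). NS is perpendicular to SF; with |SF| = 17.5 on the left of NS, F = S + 17.5·(-0.924, -0.383) = (-6.75, 23.4). Then cos ∠NFG = FN·FG / (|FN||FG|), giving 39.6°.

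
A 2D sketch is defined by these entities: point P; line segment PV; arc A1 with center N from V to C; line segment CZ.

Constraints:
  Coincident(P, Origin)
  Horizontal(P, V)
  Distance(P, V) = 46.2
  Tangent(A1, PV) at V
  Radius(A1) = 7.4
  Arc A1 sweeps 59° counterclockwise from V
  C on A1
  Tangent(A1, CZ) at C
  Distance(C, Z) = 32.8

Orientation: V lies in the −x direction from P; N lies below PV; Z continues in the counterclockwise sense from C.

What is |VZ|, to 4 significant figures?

39.31

On A1, V sits at bearing 90° from N; a 59° counterclockwise sweep puts C at bearing 149°, so C = N + 7.4·(cos 149°, sin 149°) = (-52.54, -3.589). Tangency of A1 to CZ means the radius NC is perpendicular to CZ, so CZ runs along (−sin 149°, cos 149°); with |CZ| = 32.8, Z = (-69.44, -31.70). Then |VZ| = |Z − V| = 39.31.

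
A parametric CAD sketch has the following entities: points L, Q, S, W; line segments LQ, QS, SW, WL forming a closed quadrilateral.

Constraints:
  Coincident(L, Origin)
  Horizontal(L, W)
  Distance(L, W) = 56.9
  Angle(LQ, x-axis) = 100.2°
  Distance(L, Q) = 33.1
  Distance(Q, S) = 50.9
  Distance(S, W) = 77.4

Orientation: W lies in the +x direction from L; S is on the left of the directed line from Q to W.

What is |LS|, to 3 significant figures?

76.4

Checks: |QS| = 50.90 ✓; |SW| = 77.40 ✓.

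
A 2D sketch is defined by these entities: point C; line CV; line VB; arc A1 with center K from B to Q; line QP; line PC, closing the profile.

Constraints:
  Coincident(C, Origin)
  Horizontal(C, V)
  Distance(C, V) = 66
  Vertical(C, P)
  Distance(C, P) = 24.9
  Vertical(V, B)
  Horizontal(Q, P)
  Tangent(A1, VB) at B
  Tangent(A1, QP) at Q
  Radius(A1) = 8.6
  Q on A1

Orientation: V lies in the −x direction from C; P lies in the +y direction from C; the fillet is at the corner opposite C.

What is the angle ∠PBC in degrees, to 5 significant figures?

21.297°

The virtual corner opposite C is at (-66.000, 24.900). Since A1 is tangent to VB there, KB ⟂ VB and the tangent condition forces KQ to be normal to QP, with radius 8.6, so the center K sits 8.6 in from both sides at K = (-57.400, 16.300). That places the tangent points at B = (-66.000, 16.300) on VB and Q = (-57.400, 24.900) on QP. Then cos ∠PBC = BP·BC / (|BP||BC|), giving 21.297°.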